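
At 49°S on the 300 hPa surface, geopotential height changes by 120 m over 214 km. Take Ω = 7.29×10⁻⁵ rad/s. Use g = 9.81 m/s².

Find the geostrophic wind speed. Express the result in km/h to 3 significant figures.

Coriolis parameter at 49°S:
f = 2Ω sin φ = 2 × 7.29×10⁻⁵ × sin 49° = 1.10×10⁻⁴ s⁻¹
Height gradient: |∂Z/∂n| = 120 m / 214000 m = 5.61×10⁻⁴
On a pressure surface, geostrophic balance gives V_g = (g/f)|∂Z/∂n|:
V_g = 9.81 × 5.61×10⁻⁴ / 1.10×10⁻⁴ = 50.0 m/s
Converting: 50.0 m/s × 3.6 = 180 km/h

180 km/h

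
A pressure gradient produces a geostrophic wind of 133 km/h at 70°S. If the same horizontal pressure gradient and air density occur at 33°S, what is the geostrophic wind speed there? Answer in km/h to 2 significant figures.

With the same pressure gradient and density, V_g ∝ 1/f ∝ 1/sin φ.
V₂ = V₁ · sin φ₁ / sin φ₂ = 133 × sin 70° / sin 33°
V₂ = 133 × 0.9397/0.5446 = 230 km/h

230 km/h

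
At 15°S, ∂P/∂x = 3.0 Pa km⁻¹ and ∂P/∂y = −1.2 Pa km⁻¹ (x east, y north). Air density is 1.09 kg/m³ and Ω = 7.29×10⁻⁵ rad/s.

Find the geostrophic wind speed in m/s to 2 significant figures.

79 m/s

Coriolis parameter at 15°S:
f = 2Ω sin φ = 2 × 7.29×10⁻⁵ × sin 15° = 3.77×10⁻⁵ s⁻¹
In the Southern Hemisphere f is negative: f = −3.77×10⁻⁵ s⁻¹.
Component geostrophic relations (x east, y north):
u_g = −(1/(fρ)) ∂P/∂y,  v_g = (1/(fρ)) ∂P/∂x
u_g = −(−1.2×10⁻³)/(−3.77×10⁻⁵ × 1.09) = −29.2 m/s;  v_g = (3.0×10⁻³)/(−3.77×10⁻⁵ × 1.09) = −72.9 m/s
|V_g| = √(u_g² + v_g²) = 78.6 m/s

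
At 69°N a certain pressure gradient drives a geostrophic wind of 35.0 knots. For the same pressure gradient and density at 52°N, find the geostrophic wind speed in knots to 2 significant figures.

With the same pressure gradient and density, V_g ∝ 1/f ∝ 1/sin φ.
V₂ = V₁ · sin φ₁ / sin φ₂ = 35.0 × sin 69° / sin 52°
V₂ = 35.0 × 0.9336/0.7880 = 41 knots

41 knots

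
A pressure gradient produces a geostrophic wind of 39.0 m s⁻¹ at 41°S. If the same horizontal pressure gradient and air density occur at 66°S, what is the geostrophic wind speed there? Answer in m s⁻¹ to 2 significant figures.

28 m s⁻¹

With the same pressure gradient and density, V_g ∝ 1/f ∝ 1/sin φ.
V₂ = V₁ · sin φ₁ / sin φ₂ = 39.0 × sin 41° / sin 66°
V₂ = 39.0 × 0.6561/0.9135 = 28 m s⁻¹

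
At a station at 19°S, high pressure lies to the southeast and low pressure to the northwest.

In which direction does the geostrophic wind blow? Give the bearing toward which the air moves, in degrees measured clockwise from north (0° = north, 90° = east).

The pressure-gradient force points toward the northwest (bearing 315°).
Geostrophic balance: in the Southern Hemisphere the Coriolis force deflects motion to the left, so the geostrophic wind blows 90° to the left of the pressure-gradient force (low pressure on the right).
Rotating 315° by 90° counterclockwise gives 225° — the wind blows toward the southwest.

225°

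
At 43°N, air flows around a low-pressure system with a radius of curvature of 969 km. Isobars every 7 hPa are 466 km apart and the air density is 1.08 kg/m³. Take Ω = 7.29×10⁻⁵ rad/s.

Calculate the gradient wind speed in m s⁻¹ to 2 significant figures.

Coriolis parameter at 43°N:
f = 2Ω sin φ = 2 × 7.29×10⁻⁵ × sin 43° = 9.94×10⁻⁵ s⁻¹
Pressure gradient: |∂P/∂n| = 700 Pa / 466000 m = 1.50×10⁻³ Pa/m
Geostrophic speed: V_g = |∂P/∂n|/(fρ) = 1.50×10⁻³/(9.94×10⁻⁵ × 1.08) = 14.0 m/s
Around a low, centrifugal force acts outward with Coriolis, so pressure-gradient force balances both:
(1/ρ)|∂P/∂n| = fV + V²/R  →  V² + fR·V − fR·V_g = 0
With fR = 9.94×10⁻⁵ × 969×10³ m = 96.4 m/s:
V = [−fR + √((fR)² + 4 fR V_g)]/2 = [−96.4 + √(96.4² + 4×96.4×14)]/2 = 12.4 m/s
Subgeostrophic (V < V_g = 14 m/s), as expected around a low.

12 m s⁻¹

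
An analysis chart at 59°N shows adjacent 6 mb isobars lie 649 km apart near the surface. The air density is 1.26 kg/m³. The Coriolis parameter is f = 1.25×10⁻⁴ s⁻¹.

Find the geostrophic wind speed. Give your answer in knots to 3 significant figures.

11.4 knots

Pressure gradient: |∂P/∂n| = 600 Pa / 649000 m = 9.24×10⁻⁴ Pa/m
Geostrophic balance (pressure-gradient force = Coriolis force):
V_g = (1/(fρ)) |∂P/∂n| = 9.24×10⁻⁴ / (1.25×10⁻⁴ × 1.26) = 5.87 m/s
Converting: 5.87 m/s × 1.944 = 11.4 knots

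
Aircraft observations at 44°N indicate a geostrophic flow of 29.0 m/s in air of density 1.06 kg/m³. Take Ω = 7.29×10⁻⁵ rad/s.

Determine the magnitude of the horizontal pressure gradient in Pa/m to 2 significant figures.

3.1×10⁻³ Pa/m

Coriolis parameter at 44°N:
f = 2Ω sin φ = 2 × 7.29×10⁻⁵ × sin 44° = 1.01×10⁻⁴ s⁻¹
Geostrophic balance rearranged: |∂P/∂n| = f ρ V_g
|∂P/∂n| = 1.01×10⁻⁴ × 1.06 × 29.0 = 3.11×10⁻³ Pa/m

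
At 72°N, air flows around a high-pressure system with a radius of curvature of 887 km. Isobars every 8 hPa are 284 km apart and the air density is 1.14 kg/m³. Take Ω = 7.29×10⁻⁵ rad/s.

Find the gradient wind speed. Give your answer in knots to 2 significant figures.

42 knots

Coriolis parameter at 72°N:
f = 2Ω sin φ = 2 × 7.29×10⁻⁵ × sin 72° = 1.39×10⁻⁴ s⁻¹
Pressure gradient: |∂P/∂n| = 800 Pa / 284000 m = 2.82×10⁻³ Pa/m
Geostrophic speed: V_g = |∂P/∂n|/(fρ) = 2.82×10⁻³/(1.39×10⁻⁴ × 1.14) = 17.8 m/s
Around a high, pressure-gradient force acts outward with centrifugal, so Coriolis balances both:
fV = (1/ρ)|∂P/∂n| + V²/R  →  V² − fR·V + fR·V_g = 0
With fR = 1.39×10⁻⁴ × 887×10³ m = 123 m/s:
V = [fR − √((fR)² − 4 fR V_g)]/2 = [123 − √(123² − 4×123×17.8)]/2 = 21.6 m/s
Supergeostrophic (V > V_g = 17.8 m/s), as expected around a high.
Converting: 21.6 m/s × 1.944 = 42 knots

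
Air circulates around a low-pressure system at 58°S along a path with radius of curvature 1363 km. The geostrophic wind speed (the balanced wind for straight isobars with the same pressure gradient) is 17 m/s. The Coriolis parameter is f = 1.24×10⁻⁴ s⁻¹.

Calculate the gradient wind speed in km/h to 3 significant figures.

56.0 km/h

Around a low, centrifugal force acts outward with Coriolis, so pressure-gradient force balances both:
(1/ρ)|∂P/∂n| = fV + V²/R  →  V² + fR·V − fR·V_g = 0
With fR = 1.24×10⁻⁴ × 1363×10³ m = 169 m/s:
V = [−fR + √((fR)² + 4 fR V_g)]/2 = [−169 + √(169² + 4×169×17)]/2 = 15.6 m/s
Subgeostrophic (V < V_g = 17 m/s), as expected around a low.
Converting: 15.6 m/s × 3.6 = 56.0 km/h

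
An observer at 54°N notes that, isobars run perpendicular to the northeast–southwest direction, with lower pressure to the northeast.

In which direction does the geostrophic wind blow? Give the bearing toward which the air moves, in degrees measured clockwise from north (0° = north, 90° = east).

135°

The pressure-gradient force points toward the northeast (bearing 045°).
Geostrophic balance: in the Northern Hemisphere the Coriolis force deflects motion to the right, so the geostrophic wind blows 90° to the right of the pressure-gradient force (low pressure on the left).
Rotating 045° by 90° clockwise gives 135° — the wind blows toward the southeast.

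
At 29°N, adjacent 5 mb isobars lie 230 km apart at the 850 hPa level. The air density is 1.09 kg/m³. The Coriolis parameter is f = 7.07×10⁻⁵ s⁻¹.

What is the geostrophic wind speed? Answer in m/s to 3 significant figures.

28.2 m/s

Pressure gradient: |∂P/∂n| = 500 Pa / 230000 m = 2.17×10⁻³ Pa/m
Geostrophic balance (pressure-gradient force = Coriolis force):
V_g = (1/(fρ)) |∂P/∂n| = 2.17×10⁻³ / (7.07×10⁻⁵ × 1.09) = 28.2 m/s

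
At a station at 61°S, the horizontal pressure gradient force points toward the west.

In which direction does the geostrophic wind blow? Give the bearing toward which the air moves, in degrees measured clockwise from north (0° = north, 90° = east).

The pressure-gradient force points toward the west (bearing 270°).
Geostrophic balance: in the Southern Hemisphere the Coriolis force deflects motion to the left, so the geostrophic wind blows 90° to the left of the pressure-gradient force (low pressure on the right).
Rotating 270° by 90° counterclockwise gives 180° — the wind blows toward the south.

180°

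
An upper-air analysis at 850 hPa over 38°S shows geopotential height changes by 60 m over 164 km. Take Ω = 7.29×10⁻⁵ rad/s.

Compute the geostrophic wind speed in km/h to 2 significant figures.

140 km/h

Coriolis parameter at 38°S:
f = 2Ω sin φ = 2 × 7.29×10⁻⁵ × sin 38° = 8.98×10⁻⁵ s⁻¹
Height gradient: |∂Z/∂n| = 60 m / 164000 m = 3.66×10⁻⁴
On a pressure surface, geostrophic balance gives V_g = (g/f)|∂Z/∂n|:
V_g = 9.81 × 3.66×10⁻⁴ / 8.98×10⁻⁵ = 40.0 m/s
Converting: 40.0 m/s × 3.6 = 140 km/h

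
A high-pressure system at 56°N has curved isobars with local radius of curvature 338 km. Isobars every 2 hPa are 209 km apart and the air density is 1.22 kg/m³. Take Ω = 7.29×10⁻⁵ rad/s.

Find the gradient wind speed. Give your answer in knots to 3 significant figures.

15.7 knots

Coriolis parameter at 56°N:
f = 2Ω sin φ = 2 × 7.29×10⁻⁵ × sin 56° = 1.21×10⁻⁴ s⁻¹
Pressure gradient: |∂P/∂n| = 200 Pa / 209000 m = 9.57×10⁻⁴ Pa/m
Geostrophic speed: V_g = |∂P/∂n|/(fρ) = 9.57×10⁻⁴/(1.21×10⁻⁴ × 1.22) = 6.49 m/s
Around a high, pressure-gradient force acts outward with centrifugal, so Coriolis balances both:
fV = (1/ρ)|∂P/∂n| + V²/R  →  V² − fR·V + fR·V_g = 0
With fR = 1.21×10⁻⁴ × 338×10³ m = 40.9 m/s:
V = [fR − √((fR)² − 4 fR V_g)]/2 = [40.9 − √(40.9² − 4×40.9×6.49)]/2 = 8.09 m/s
Supergeostrophic (V > V_g = 6.49 m/s), as expected around a high.
Converting: 8.09 m/s × 1.944 = 15.7 knots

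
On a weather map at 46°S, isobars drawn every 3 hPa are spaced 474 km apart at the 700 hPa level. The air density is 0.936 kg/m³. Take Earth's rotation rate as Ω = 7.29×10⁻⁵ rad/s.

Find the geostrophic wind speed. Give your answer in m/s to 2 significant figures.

6.4 m/s

Coriolis parameter at 46°S:
f = 2Ω sin φ = 2 × 7.29×10⁻⁵ × sin 46° = 1.05×10⁻⁴ s⁻¹
Pressure gradient: |∂P/∂n| = 300 Pa / 474000 m = 6.33×10⁻⁴ Pa/m
Geostrophic balance (pressure-gradient force = Coriolis force):
V_g = (1/(fρ)) |∂P/∂n| = 6.33×10⁻⁴ / (1.05×10⁻⁴ × 0.936) = 6.45 m/s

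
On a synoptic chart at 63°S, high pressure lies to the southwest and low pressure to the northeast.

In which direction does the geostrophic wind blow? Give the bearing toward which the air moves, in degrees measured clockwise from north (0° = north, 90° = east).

The pressure-gradient force points toward the northeast (bearing 045°).
Geostrophic balance: in the Southern Hemisphere the Coriolis force deflects motion to the left, so the geostrophic wind blows 90° to the left of the pressure-gradient force (low pressure on the right).
Rotating 045° by 90° counterclockwise gives 315° — the wind blows toward the northwest.

315°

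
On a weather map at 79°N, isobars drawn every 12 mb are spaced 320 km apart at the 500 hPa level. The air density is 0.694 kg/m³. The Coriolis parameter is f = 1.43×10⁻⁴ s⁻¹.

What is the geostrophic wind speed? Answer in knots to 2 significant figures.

73 knots

Pressure gradient: |∂P/∂n| = 1200 Pa / 320000 m = 3.75×10⁻³ Pa/m
Geostrophic balance (pressure-gradient force = Coriolis force):
V_g = (1/(fρ)) |∂P/∂n| = 3.75×10⁻³ / (1.43×10⁻⁴ × 0.694) = 37.8 m/s
Converting: 37.8 m/s × 1.944 = 73 knots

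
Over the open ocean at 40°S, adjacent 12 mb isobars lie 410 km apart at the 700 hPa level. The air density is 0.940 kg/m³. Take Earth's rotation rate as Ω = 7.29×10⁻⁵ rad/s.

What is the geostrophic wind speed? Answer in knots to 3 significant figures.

64.6 knots

Coriolis parameter at 40°S:
f = 2Ω sin φ = 2 × 7.29×10⁻⁵ × sin 40° = 9.37×10⁻⁵ s⁻¹
Pressure gradient: |∂P/∂n| = 1200 Pa / 410000 m = 2.93×10⁻³ Pa/m
Geostrophic balance (pressure-gradient force = Coriolis force):
V_g = (1/(fρ)) |∂P/∂n| = 2.93×10⁻³ / (9.37×10⁻⁵ × 0.940) = 33.2 m/s
Converting: 33.2 m/s × 1.944 = 64.6 knots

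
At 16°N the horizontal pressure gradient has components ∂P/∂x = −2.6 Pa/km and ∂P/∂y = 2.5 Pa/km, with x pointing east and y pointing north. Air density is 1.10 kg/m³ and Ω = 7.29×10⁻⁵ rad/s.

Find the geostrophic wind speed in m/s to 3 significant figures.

Coriolis parameter at 16°N:
f = 2Ω sin φ = 2 × 7.29×10⁻⁵ × sin 16° = 4.02×10⁻⁵ s⁻¹
Component geostrophic relations (x east, y north):
u_g = −(1/(fρ)) ∂P/∂y,  v_g = (1/(fρ)) ∂P/∂x
u_g = −(2.5×10⁻³)/(4.02×10⁻⁵ × 1.10) = −56.6 m/s;  v_g = (−2.6×10⁻³)/(4.02×10⁻⁵ × 1.10) = −58.8 m/s
|V_g| = √(u_g² + v_g²) = 81.6 m/s

81.6 m/s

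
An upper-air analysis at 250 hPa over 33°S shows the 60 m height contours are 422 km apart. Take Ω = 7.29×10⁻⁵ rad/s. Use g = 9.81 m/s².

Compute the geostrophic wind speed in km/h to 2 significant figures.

63 km/h

Coriolis parameter at 33°S:
f = 2Ω sin φ = 2 × 7.29×10⁻⁵ × sin 33° = 7.94×10⁻⁵ s⁻¹
Height gradient: |∂Z/∂n| = 60 m / 422000 m = 1.42×10⁻⁴
On a pressure surface, geostrophic balance gives V_g = (g/f)|∂Z/∂n|:
V_g = 9.81 × 1.42×10⁻⁴ / 7.94×10⁻⁵ = 17.6 m/s
Converting: 17.6 m/s × 3.6 = 63 km/h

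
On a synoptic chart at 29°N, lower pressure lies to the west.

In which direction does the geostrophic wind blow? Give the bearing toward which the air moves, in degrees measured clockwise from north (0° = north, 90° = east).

000°

The pressure-gradient force points toward the west (bearing 270°).
Geostrophic balance: in the Northern Hemisphere the Coriolis force deflects motion to the right, so the geostrophic wind blows 90° to the right of the pressure-gradient force (low pressure on the left).
Rotating 270° by 90° clockwise gives 000° — the wind blows toward the north.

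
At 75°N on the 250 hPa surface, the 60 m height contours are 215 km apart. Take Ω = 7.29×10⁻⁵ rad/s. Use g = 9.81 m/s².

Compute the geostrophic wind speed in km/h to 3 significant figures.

70.0 km/h

Coriolis parameter at 75°N:
f = 2Ω sin φ = 2 × 7.29×10⁻⁵ × sin 75° = 1.41×10⁻⁴ s⁻¹
Height gradient: |∂Z/∂n| = 60 m / 215000 m = 2.79×10⁻⁴
On a pressure surface, geostrophic balance gives V_g = (g/f)|∂Z/∂n|:
V_g = 9.81 × 2.79×10⁻⁴ / 1.41×10⁻⁴ = 19.4 m/s
Converting: 19.4 m/s × 3.6 = 70.0 km/h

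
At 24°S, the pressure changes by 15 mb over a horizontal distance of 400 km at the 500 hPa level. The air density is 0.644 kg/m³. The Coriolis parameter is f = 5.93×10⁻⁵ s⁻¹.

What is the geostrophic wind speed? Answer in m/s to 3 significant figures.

Pressure gradient: |∂P/∂n| = 1500 Pa / 400000 m = 3.75×10⁻³ Pa/m
Geostrophic balance (pressure-gradient force = Coriolis force):
V_g = (1/(fρ)) |∂P/∂n| = 3.75×10⁻³ / (5.93×10⁻⁵ × 0.644) = 98.2 m/s

98.2 m/s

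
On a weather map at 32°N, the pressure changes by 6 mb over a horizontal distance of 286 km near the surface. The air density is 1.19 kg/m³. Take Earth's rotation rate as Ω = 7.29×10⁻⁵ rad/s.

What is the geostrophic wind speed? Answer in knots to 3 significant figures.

44.4 knots

Coriolis parameter at 32°N:
f = 2Ω sin φ = 2 × 7.29×10⁻⁵ × sin 32° = 7.73×10⁻⁵ s⁻¹
Pressure gradient: |∂P/∂n| = 600 Pa / 286000 m = 2.10×10⁻³ Pa/m
Geostrophic balance (pressure-gradient force = Coriolis force):
V_g = (1/(fρ)) |∂P/∂n| = 2.10×10⁻³ / (7.73×10⁻⁵ × 1.19) = 22.8 m/s
Converting: 22.8 m/s × 1.944 = 44.4 knots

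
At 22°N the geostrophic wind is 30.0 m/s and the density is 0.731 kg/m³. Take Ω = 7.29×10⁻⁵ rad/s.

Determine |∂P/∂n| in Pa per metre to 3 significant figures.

1.20×10⁻³ Pa/m

Coriolis parameter at 22°N:
f = 2Ω sin φ = 2 × 7.29×10⁻⁵ × sin 22° = 5.46×10⁻⁵ s⁻¹
Geostrophic balance rearranged: |∂P/∂n| = f ρ V_g
|∂P/∂n| = 5.46×10⁻⁵ × 0.731 × 30.0 = 1.20×10⁻³ Pa/m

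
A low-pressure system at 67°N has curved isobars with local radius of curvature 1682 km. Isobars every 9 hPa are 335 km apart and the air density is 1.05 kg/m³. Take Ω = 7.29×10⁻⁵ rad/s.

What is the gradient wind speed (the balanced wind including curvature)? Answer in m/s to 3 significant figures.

17.7 m/s

Coriolis parameter at 67°N:
f = 2Ω sin φ = 2 × 7.29×10⁻⁵ × sin 67° = 1.34×10⁻⁴ s⁻¹
Pressure gradient: |∂P/∂n| = 900 Pa / 335000 m = 2.69×10⁻³ Pa/m
Geostrophic speed: V_g = |∂P/∂n|/(fρ) = 2.69×10⁻³/(1.34×10⁻⁴ × 1.05) = 19.1 m/s
Around a low, centrifugal force acts outward with Coriolis, so pressure-gradient force balances both:
(1/ρ)|∂P/∂n| = fV + V²/R  →  V² + fR·V − fR·V_g = 0
With fR = 1.34×10⁻⁴ × 1682×10³ m = 226 m/s:
V = [−fR + √((fR)² + 4 fR V_g)]/2 = [−226 + √(226² + 4×226×19.1)]/2 = 17.7 m/s
Subgeostrophic (V < V_g = 19.1 m/s), as expected around a low.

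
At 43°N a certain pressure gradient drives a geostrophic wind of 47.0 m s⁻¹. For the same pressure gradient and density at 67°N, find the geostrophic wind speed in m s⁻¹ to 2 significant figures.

With the same pressure gradient and density, V_g ∝ 1/f ∝ 1/sin φ.
V₂ = V₁ · sin φ₁ / sin φ₂ = 47.0 × sin 43° / sin 67°
V₂ = 47.0 × 0.6820/0.9205 = 35 m s⁻¹

35 m s⁻¹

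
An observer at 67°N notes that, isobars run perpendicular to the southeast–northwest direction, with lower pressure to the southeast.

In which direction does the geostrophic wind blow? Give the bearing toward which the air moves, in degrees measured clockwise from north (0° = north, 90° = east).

225°

The pressure-gradient force points toward the southeast (bearing 135°).
Geostrophic balance: in the Northern Hemisphere the Coriolis force deflects motion to the right, so the geostrophic wind blows 90° to the right of the pressure-gradient force (low pressure on the left).
Rotating 135° by 90° clockwise gives 225° — the wind blows toward the southwest.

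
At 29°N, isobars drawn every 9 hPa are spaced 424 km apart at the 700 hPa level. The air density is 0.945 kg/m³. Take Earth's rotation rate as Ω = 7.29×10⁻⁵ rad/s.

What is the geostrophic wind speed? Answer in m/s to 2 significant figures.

Coriolis parameter at 29°N:
f = 2Ω sin φ = 2 × 7.29×10⁻⁵ × sin 29° = 7.07×10⁻⁵ s⁻¹
Pressure gradient: |∂P/∂n| = 900 Pa / 424000 m = 2.12×10⁻³ Pa/m
Geostrophic balance (pressure-gradient force = Coriolis force):
V_g = (1/(fρ)) |∂P/∂n| = 2.12×10⁻³ / (7.07×10⁻⁵ × 0.945) = 31.8 m/s

32 m/s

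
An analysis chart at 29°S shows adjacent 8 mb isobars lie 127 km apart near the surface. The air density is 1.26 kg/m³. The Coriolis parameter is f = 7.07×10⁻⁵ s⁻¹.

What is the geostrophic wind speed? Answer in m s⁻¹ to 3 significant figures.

Pressure gradient: |∂P/∂n| = 800 Pa / 127000 m = 6.30×10⁻³ Pa/m
Geostrophic balance (pressure-gradient force = Coriolis force):
V_g = (1/(fρ)) |∂P/∂n| = 6.30×10⁻³ / (7.07×10⁻⁵ × 1.26) = 70.7 m/s

70.7 m s⁻¹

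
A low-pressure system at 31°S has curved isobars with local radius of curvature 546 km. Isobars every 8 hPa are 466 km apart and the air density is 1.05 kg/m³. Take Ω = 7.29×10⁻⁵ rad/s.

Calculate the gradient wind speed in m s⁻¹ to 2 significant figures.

16 m s⁻¹

Coriolis parameter at 31°S:
f = 2Ω sin φ = 2 × 7.29×10⁻⁵ × sin 31° = 7.51×10⁻⁵ s⁻¹
Pressure gradient: |∂P/∂n| = 800 Pa / 466000 m = 1.72×10⁻³ Pa/m
Geostrophic speed: V_g = |∂P/∂n|/(fρ) = 1.72×10⁻³/(7.51×10⁻⁵ × 1.05) = 21.8 m/s
Around a low, centrifugal force acts outward with Coriolis, so pressure-gradient force balances both:
(1/ρ)|∂P/∂n| = fV + V²/R  →  V² + fR·V − fR·V_g = 0
With fR = 7.51×10⁻⁵ × 546×10³ m = 41.0 m/s:
V = [−fR + √((fR)² + 4 fR V_g)]/2 = [−41.0 + √(41.0² + 4×41.0×21.8)]/2 = 15.7 m/s
Subgeostrophic (V < V_g = 21.8 m/s), as expected around a low.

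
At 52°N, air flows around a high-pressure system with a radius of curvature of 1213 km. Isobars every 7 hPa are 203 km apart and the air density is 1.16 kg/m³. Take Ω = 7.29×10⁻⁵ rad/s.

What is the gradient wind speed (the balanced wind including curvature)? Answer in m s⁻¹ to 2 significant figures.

34 m s⁻¹

Coriolis parameter at 52°N:
f = 2Ω sin φ = 2 × 7.29×10⁻⁵ × sin 52° = 1.15×10⁻⁴ s⁻¹
Pressure gradient: |∂P/∂n| = 700 Pa / 203000 m = 3.45×10⁻³ Pa/m
Geostrophic speed: V_g = |∂P/∂n|/(fρ) = 3.45×10⁻³/(1.15×10⁻⁴ × 1.16) = 25.9 m/s
Around a high, pressure-gradient force acts outward with centrifugal, so Coriolis balances both:
fV = (1/ρ)|∂P/∂n| + V²/R  →  V² − fR·V + fR·V_g = 0
With fR = 1.15×10⁻⁴ × 1213×10³ m = 139 m/s:
V = [fR − √((fR)² − 4 fR V_g)]/2 = [139 − √(139² − 4×139×25.9)]/2 = 34.3 m/s
Supergeostrophic (V > V_g = 25.9 m/s), as expected around a high.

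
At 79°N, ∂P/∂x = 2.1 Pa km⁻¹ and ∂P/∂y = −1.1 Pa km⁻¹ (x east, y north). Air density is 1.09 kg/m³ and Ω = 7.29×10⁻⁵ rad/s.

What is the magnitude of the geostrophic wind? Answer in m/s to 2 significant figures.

15 m/s

Coriolis parameter at 79°N:
f = 2Ω sin φ = 2 × 7.29×10⁻⁵ × sin 79° = 1.43×10⁻⁴ s⁻¹
Component geostrophic relations (x east, y north):
u_g = −(1/(fρ)) ∂P/∂y,  v_g = (1/(fρ)) ∂P/∂x
u_g = −(−1.1×10⁻³)/(1.43×10⁻⁴ × 1.09) = 7.05 m/s;  v_g = (2.1×10⁻³)/(1.43×10⁻⁴ × 1.09) = 13.5 m/s
|V_g| = √(u_g² + v_g²) = 15.2 m/s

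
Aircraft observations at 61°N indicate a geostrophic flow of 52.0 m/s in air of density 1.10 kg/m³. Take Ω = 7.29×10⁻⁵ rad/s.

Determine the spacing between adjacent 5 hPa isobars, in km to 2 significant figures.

69 km

Coriolis parameter at 61°N:
f = 2Ω sin φ = 2 × 7.29×10⁻⁵ × sin 61° = 1.28×10⁻⁴ s⁻¹
Geostrophic balance rearranged: |∂P/∂n| = f ρ V_g
|∂P/∂n| = 1.28×10⁻⁴ × 1.10 × 52.0 = 7.29×10⁻³ Pa/m
Isobar spacing: Δn = ΔP/|∂P/∂n| = 500 Pa / 7.29×10⁻³ Pa/m = 68548 m ≈ 69 km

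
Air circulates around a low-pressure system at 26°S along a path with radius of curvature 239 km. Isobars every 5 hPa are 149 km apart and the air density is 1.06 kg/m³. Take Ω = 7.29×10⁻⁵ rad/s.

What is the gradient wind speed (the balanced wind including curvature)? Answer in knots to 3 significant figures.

Coriolis parameter at 26°S:
f = 2Ω sin φ = 2 × 7.29×10⁻⁵ × sin 26° = 6.39×10⁻⁵ s⁻¹
Pressure gradient: |∂P/∂n| = 500 Pa / 149000 m = 3.36×10⁻³ Pa/m
Geostrophic speed: V_g = |∂P/∂n|/(fρ) = 3.36×10⁻³/(6.39×10⁻⁵ × 1.06) = 49.5 m/s
Around a low, centrifugal force acts outward with Coriolis, so pressure-gradient force balances both:
(1/ρ)|∂P/∂n| = fV + V²/R  →  V² + fR·V − fR·V_g = 0
With fR = 6.39×10⁻⁵ × 239×10³ m = 15.3 m/s:
V = [−fR + √((fR)² + 4 fR V_g)]/2 = [−15.3 + √(15.3² + 4×15.3×49.5)]/2 = 20.9 m/s
Subgeostrophic (V < V_g = 49.5 m/s), as expected around a low.
Converting: 20.9 m/s × 1.944 = 40.6 knots

40.6 knots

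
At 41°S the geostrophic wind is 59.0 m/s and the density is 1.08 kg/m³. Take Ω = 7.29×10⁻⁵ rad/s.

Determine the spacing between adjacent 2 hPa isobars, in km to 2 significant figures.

Coriolis parameter at 41°S:
f = 2Ω sin φ = 2 × 7.29×10⁻⁵ × sin 41° = 9.57×10⁻⁵ s⁻¹
Geostrophic balance rearranged: |∂P/∂n| = f ρ V_g
|∂P/∂n| = 9.57×10⁻⁵ × 1.08 × 59.0 = 6.10×10⁻³ Pa/m
Isobar spacing: Δn = ΔP/|∂P/∂n| = 200 Pa / 6.10×10⁻³ Pa/m = 32814 m ≈ 33 km

33 km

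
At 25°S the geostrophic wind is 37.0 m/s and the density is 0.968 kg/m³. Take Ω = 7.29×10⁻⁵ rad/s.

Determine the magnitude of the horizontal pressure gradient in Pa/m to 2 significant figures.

Coriolis parameter at 25°S:
f = 2Ω sin φ = 2 × 7.29×10⁻⁵ × sin 25° = 6.16×10⁻⁵ s⁻¹
Geostrophic balance rearranged: |∂P/∂n| = f ρ V_g
|∂P/∂n| = 6.16×10⁻⁵ × 0.968 × 37.0 = 2.21×10⁻³ Pa/m

2.2×10⁻³ Pa/m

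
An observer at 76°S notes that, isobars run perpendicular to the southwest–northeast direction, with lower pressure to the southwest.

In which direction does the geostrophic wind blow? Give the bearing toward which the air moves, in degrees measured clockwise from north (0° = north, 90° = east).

135°

The pressure-gradient force points toward the southwest (bearing 225°).
Geostrophic balance: in the Southern Hemisphere the Coriolis force deflects motion to the left, so the geostrophic wind blows 90° to the left of the pressure-gradient force (low pressure on the right).
Rotating 225° by 90° counterclockwise gives 135° — the wind blows toward the southeast.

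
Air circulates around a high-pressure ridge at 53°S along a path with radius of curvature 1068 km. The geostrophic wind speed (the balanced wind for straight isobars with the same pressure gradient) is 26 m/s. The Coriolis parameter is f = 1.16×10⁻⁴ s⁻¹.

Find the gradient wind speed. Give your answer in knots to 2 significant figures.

72 knots

Around a high, pressure-gradient force acts outward with centrifugal, so Coriolis balances both:
fV = (1/ρ)|∂P/∂n| + V²/R  →  V² − fR·V + fR·V_g = 0
With fR = 1.16×10⁻⁴ × 1068×10³ m = 124 m/s:
V = [fR − √((fR)² − 4 fR V_g)]/2 = [124 − √(124² − 4×124×26)]/2 = 37.1 m/s
Supergeostrophic (V > V_g = 26 m/s), as expected around a high.
Converting: 37.1 m/s × 1.944 = 72 knots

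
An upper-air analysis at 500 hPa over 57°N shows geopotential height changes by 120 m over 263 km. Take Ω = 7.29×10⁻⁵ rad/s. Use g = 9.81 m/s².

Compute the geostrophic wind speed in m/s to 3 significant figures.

Coriolis parameter at 57°N:
f = 2Ω sin φ = 2 × 7.29×10⁻⁵ × sin 57° = 1.22×10⁻⁴ s⁻¹
Height gradient: |∂Z/∂n| = 120 m / 263000 m = 4.56×10⁻⁴
On a pressure surface, geostrophic balance gives V_g = (g/f)|∂Z/∂n|:
V_g = 9.81 × 4.56×10⁻⁴ / 1.22×10⁻⁴ = 36.6 m/s

36.6 m/s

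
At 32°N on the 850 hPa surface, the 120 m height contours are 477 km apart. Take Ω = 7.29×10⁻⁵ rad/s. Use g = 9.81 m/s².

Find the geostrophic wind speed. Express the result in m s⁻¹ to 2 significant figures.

32 m s⁻¹

Coriolis parameter at 32°N:
f = 2Ω sin φ = 2 × 7.29×10⁻⁵ × sin 32° = 7.73×10⁻⁵ s⁻¹
Height gradient: |∂Z/∂n| = 120 m / 477000 m = 2.52×10⁻⁴
On a pressure surface, geostrophic balance gives V_g = (g/f)|∂Z/∂n|:
V_g = 9.81 × 2.52×10⁻⁴ / 7.73×10⁻⁵ = 31.9 m/s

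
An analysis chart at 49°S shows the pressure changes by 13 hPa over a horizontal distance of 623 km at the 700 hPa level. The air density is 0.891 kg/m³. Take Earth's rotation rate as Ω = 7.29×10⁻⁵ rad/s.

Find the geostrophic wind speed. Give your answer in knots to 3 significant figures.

Coriolis parameter at 49°S:
f = 2Ω sin φ = 2 × 7.29×10⁻⁵ × sin 49° = 1.10×10⁻⁴ s⁻¹
Pressure gradient: |∂P/∂n| = 1300 Pa / 623000 m = 2.09×10⁻³ Pa/m
Geostrophic balance (pressure-gradient force = Coriolis force):
V_g = (1/(fρ)) |∂P/∂n| = 2.09×10⁻³ / (1.10×10⁻⁴ × 0.891) = 21.3 m/s
Converting: 21.3 m/s × 1.944 = 41.4 knots

41.4 knots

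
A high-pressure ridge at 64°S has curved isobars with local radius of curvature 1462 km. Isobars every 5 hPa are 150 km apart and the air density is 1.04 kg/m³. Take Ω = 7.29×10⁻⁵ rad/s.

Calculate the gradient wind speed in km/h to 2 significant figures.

100 km/h

Coriolis parameter at 64°S:
f = 2Ω sin φ = 2 × 7.29×10⁻⁵ × sin 64° = 1.31×10⁻⁴ s⁻¹
Pressure gradient: |∂P/∂n| = 500 Pa / 150000 m = 3.33×10⁻³ Pa/m
Geostrophic speed: V_g = |∂P/∂n|/(fρ) = 3.33×10⁻³/(1.31×10⁻⁴ × 1.04) = 24.5 m/s
Around a high, pressure-gradient force acts outward with centrifugal, so Coriolis balances both:
fV = (1/ρ)|∂P/∂n| + V²/R  →  V² − fR·V + fR·V_g = 0
With fR = 1.31×10⁻⁴ × 1462×10³ m = 192 m/s:
V = [fR − √((fR)² − 4 fR V_g)]/2 = [192 − √(192² − 4×192×24.5)]/2 = 28.8 m/s
Supergeostrophic (V > V_g = 24.5 m/s), as expected around a high.
Converting: 28.8 m/s × 3.6 = 100 km/h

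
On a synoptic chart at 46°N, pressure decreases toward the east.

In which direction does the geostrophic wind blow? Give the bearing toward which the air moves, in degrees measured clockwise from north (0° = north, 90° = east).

The pressure-gradient force points toward the east (bearing 090°).
Geostrophic balance: in the Northern Hemisphere the Coriolis force deflects motion to the right, so the geostrophic wind blows 90° to the right of the pressure-gradient force (low pressure on the left).
Rotating 090° by 90° clockwise gives 180° — the wind blows toward the south.

180°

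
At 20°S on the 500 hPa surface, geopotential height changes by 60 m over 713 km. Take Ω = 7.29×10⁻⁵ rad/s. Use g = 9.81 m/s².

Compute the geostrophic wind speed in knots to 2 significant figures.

32 knots

Coriolis parameter at 20°S:
f = 2Ω sin φ = 2 × 7.29×10⁻⁵ × sin 20° = 4.99×10⁻⁵ s⁻¹
Height gradient: |∂Z/∂n| = 60 m / 713000 m = 8.42×10⁻⁵
On a pressure surface, geostrophic balance gives V_g = (g/f)|∂Z/∂n|:
V_g = 9.81 × 8.42×10⁻⁵ / 4.99×10⁻⁵ = 16.6 m/s
Converting: 16.6 m/s × 1.944 = 32 knots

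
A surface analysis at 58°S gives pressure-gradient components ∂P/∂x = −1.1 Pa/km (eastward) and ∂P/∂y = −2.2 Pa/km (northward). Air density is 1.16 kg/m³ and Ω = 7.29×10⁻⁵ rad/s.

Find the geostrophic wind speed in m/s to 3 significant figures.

17.1 m/s

Coriolis parameter at 58°S:
f = 2Ω sin φ = 2 × 7.29×10⁻⁵ × sin 58° = 1.24×10⁻⁴ s⁻¹
In the Southern Hemisphere f is negative: f = −1.24×10⁻⁴ s⁻¹.
Component geostrophic relations (x east, y north):
u_g = −(1/(fρ)) ∂P/∂y,  v_g = (1/(fρ)) ∂P/∂x
u_g = −(−2.2×10⁻³)/(−1.24×10⁻⁴ × 1.16) = −15.3 m/s;  v_g = (−1.1×10⁻³)/(−1.24×10⁻⁴ × 1.16) = 7.67 m/s
|V_g| = √(u_g² + v_g²) = 17.1 m/s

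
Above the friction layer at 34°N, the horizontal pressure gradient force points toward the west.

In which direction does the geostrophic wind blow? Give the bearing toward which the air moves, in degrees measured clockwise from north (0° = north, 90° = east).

000°

The pressure-gradient force points toward the west (bearing 270°).
Geostrophic balance: in the Northern Hemisphere the Coriolis force deflects motion to the right, so the geostrophic wind blows 90° to the right of the pressure-gradient force (low pressure on the left).
Rotating 270° by 90° clockwise gives 000° — the wind blows toward the north.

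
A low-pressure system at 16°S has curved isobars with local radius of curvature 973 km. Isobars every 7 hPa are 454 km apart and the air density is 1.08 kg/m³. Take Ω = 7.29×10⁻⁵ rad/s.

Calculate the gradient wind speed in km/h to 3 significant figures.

Coriolis parameter at 16°S:
f = 2Ω sin φ = 2 × 7.29×10⁻⁵ × sin 16° = 4.02×10⁻⁵ s⁻¹
Pressure gradient: |∂P/∂n| = 700 Pa / 454000 m = 1.54×10⁻³ Pa/m
Geostrophic speed: V_g = |∂P/∂n|/(fρ) = 1.54×10⁻³/(4.02×10⁻⁵ × 1.08) = 35.5 m/s
Around a low, centrifugal force acts outward with Coriolis, so pressure-gradient force balances both:
(1/ρ)|∂P/∂n| = fV + V²/R  →  V² + fR·V − fR·V_g = 0
With fR = 4.02×10⁻⁵ × 973×10³ m = 39.1 m/s:
V = [−fR + √((fR)² + 4 fR V_g)]/2 = [−39.1 + √(39.1² + 4×39.1×35.5)]/2 = 22.5 m/s
Subgeostrophic (V < V_g = 35.5 m/s), as expected around a low.
Converting: 22.5 m/s × 3.6 = 81.1 km/h

81.1 km/h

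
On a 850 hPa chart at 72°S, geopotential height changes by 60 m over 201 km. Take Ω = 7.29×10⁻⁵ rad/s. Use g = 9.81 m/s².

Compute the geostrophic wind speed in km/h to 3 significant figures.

76.0 km/h

Coriolis parameter at 72°S:
f = 2Ω sin φ = 2 × 7.29×10⁻⁵ × sin 72° = 1.39×10⁻⁴ s⁻¹
Height gradient: |∂Z/∂n| = 60 m / 201000 m = 2.99×10⁻⁴
On a pressure surface, geostrophic balance gives V_g = (g/f)|∂Z/∂n|:
V_g = 9.81 × 2.99×10⁻⁴ / 1.39×10⁻⁴ = 21.1 m/s
Converting: 21.1 m/s × 3.6 = 76.0 km/h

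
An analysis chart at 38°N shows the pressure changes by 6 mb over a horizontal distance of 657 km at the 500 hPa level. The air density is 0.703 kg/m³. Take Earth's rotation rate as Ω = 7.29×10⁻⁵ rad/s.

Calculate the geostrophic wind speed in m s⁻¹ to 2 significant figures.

14 m s⁻¹

Coriolis parameter at 38°N:
f = 2Ω sin φ = 2 × 7.29×10⁻⁵ × sin 38° = 8.98×10⁻⁵ s⁻¹
Pressure gradient: |∂P/∂n| = 600 Pa / 657000 m = 9.13×10⁻⁴ Pa/m
Geostrophic balance (pressure-gradient force = Coriolis force):
V_g = (1/(fρ)) |∂P/∂n| = 9.13×10⁻⁴ / (8.98×10⁻⁵ × 0.703) = 14.5 m/s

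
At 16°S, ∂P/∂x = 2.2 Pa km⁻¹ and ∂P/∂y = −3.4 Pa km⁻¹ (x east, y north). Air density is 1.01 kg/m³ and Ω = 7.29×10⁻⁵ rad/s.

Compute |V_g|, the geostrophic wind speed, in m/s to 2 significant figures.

100 m/s

Coriolis parameter at 16°S:
f = 2Ω sin φ = 2 × 7.29×10⁻⁵ × sin 16° = 4.02×10⁻⁵ s⁻¹
In the Southern Hemisphere f is negative: f = −4.02×10⁻⁵ s⁻¹.
Component geostrophic relations (x east, y north):
u_g = −(1/(fρ)) ∂P/∂y,  v_g = (1/(fρ)) ∂P/∂x
u_g = −(−3.4×10⁻³)/(−4.02×10⁻⁵ × 1.01) = −83.8 m/s;  v_g = (2.2×10⁻³)/(−4.02×10⁻⁵ × 1.01) = −54.2 m/s
|V_g| = √(u_g² + v_g²) = 99.8 m/s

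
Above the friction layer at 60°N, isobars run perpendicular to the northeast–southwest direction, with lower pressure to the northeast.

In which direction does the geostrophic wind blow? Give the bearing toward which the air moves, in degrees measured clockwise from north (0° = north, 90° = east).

The pressure-gradient force points toward the northeast (bearing 045°).
Geostrophic balance: in the Northern Hemisphere the Coriolis force deflects motion to the right, so the geostrophic wind blows 90° to the right of the pressure-gradient force (low pressure on the left).
Rotating 045° by 90° clockwise gives 135° — the wind blows toward the southeast.

135°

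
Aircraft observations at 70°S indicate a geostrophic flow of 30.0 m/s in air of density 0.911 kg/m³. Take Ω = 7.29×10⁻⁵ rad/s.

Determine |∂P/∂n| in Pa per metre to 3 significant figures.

3.74×10⁻³ Pa/m

Coriolis parameter at 70°S:
f = 2Ω sin φ = 2 × 7.29×10⁻⁵ × sin 70° = 1.37×10⁻⁴ s⁻¹
Geostrophic balance rearranged: |∂P/∂n| = f ρ V_g
|∂P/∂n| = 1.37×10⁻⁴ × 0.911 × 30.0 = 3.74×10⁻³ Pa/m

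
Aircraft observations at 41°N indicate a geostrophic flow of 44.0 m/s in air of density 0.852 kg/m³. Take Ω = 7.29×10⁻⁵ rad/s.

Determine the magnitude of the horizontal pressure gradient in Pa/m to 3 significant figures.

3.59×10⁻³ Pa/m

Coriolis parameter at 41°N:
f = 2Ω sin φ = 2 × 7.29×10⁻⁵ × sin 41° = 9.57×10⁻⁵ s⁻¹
Geostrophic balance rearranged: |∂P/∂n| = f ρ V_g
|∂P/∂n| = 9.57×10⁻⁵ × 0.852 × 44.0 = 3.59×10⁻³ Pa/m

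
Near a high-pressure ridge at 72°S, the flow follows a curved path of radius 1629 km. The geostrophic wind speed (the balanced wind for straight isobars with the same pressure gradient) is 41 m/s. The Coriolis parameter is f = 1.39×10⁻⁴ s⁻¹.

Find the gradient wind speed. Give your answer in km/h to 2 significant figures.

Around a high, pressure-gradient force acts outward with centrifugal, so Coriolis balances both:
fV = (1/ρ)|∂P/∂n| + V²/R  →  V² − fR·V + fR·V_g = 0
With fR = 1.39×10⁻⁴ × 1629×10³ m = 226 m/s:
V = [fR − √((fR)² − 4 fR V_g)]/2 = [226 − √(226² − 4×226×41)]/2 = 53.8 m/s
Supergeostrophic (V > V_g = 41 m/s), as expected around a high.
Converting: 53.8 m/s × 3.6 = 190 km/h

190 km/h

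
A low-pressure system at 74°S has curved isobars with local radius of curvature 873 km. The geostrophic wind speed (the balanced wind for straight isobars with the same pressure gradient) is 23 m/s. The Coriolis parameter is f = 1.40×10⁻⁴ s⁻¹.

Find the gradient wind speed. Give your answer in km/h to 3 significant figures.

71.3 km/h

Around a low, centrifugal force acts outward with Coriolis, so pressure-gradient force balances both:
(1/ρ)|∂P/∂n| = fV + V²/R  →  V² + fR·V − fR·V_g = 0
With fR = 1.40×10⁻⁴ × 873×10³ m = 122 m/s:
V = [−fR + √((fR)² + 4 fR V_g)]/2 = [−122 + √(122² + 4×122×23)]/2 = 19.8 m/s
Subgeostrophic (V < V_g = 23 m/s), as expected around a low.
Converting: 19.8 m/s × 3.6 = 71.3 km/h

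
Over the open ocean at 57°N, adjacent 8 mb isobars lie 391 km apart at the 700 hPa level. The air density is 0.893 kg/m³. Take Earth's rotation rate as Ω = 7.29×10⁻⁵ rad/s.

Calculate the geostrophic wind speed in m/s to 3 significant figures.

Coriolis parameter at 57°N:
f = 2Ω sin φ = 2 × 7.29×10⁻⁵ × sin 57° = 1.22×10⁻⁴ s⁻¹
Pressure gradient: |∂P/∂n| = 800 Pa / 391000 m = 2.05×10⁻³ Pa/m
Geostrophic balance (pressure-gradient force = Coriolis force):
V_g = (1/(fρ)) |∂P/∂n| = 2.05×10⁻³ / (1.22×10⁻⁴ × 0.893) = 18.7 m/s

18.7 m/s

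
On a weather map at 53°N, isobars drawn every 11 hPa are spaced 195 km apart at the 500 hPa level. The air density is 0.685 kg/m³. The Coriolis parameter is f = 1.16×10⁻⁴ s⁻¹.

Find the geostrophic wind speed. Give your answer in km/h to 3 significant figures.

256 km/h

Pressure gradient: |∂P/∂n| = 1100 Pa / 195000 m = 5.64×10⁻³ Pa/m
Geostrophic balance (pressure-gradient force = Coriolis force):
V_g = (1/(fρ)) |∂P/∂n| = 5.64×10⁻³ / (1.16×10⁻⁴ × 0.685) = 71.0 m/s
Converting: 71.0 m/s × 3.6 = 256 km/h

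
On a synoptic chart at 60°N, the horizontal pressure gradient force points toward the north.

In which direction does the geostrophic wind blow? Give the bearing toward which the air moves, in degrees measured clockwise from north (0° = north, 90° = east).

090°

The pressure-gradient force points toward the north (bearing 000°).
Geostrophic balance: in the Northern Hemisphere the Coriolis force deflects motion to the right, so the geostrophic wind blows 90° to the right of the pressure-gradient force (low pressure on the left).
Rotating 000° by 90° clockwise gives 090° — the wind blows toward the east.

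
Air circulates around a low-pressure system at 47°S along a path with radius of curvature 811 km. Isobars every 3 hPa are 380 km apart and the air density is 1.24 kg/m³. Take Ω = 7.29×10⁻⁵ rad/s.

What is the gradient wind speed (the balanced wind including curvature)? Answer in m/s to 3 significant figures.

5.61 m/s

Coriolis parameter at 47°S:
f = 2Ω sin φ = 2 × 7.29×10⁻⁵ × sin 47° = 1.07×10⁻⁴ s⁻¹
Pressure gradient: |∂P/∂n| = 300 Pa / 380000 m = 7.89×10⁻⁴ Pa/m
Geostrophic speed: V_g = |∂P/∂n|/(fρ) = 7.89×10⁻⁴/(1.07×10⁻⁴ × 1.24) = 5.97 m/s
Around a low, centrifugal force acts outward with Coriolis, so pressure-gradient force balances both:
(1/ρ)|∂P/∂n| = fV + V²/R  →  V² + fR·V − fR·V_g = 0
With fR = 1.07×10⁻⁴ × 811×10³ m = 86.5 m/s:
V = [−fR + √((fR)² + 4 fR V_g)]/2 = [−86.5 + √(86.5² + 4×86.5×5.97)]/2 = 5.61 m/s
Subgeostrophic (V < V_g = 5.97 m/s), as expected around a low.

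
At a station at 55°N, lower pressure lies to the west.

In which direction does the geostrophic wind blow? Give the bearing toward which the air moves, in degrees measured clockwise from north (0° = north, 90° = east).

The pressure-gradient force points toward the west (bearing 270°).
Geostrophic balance: in the Northern Hemisphere the Coriolis force deflects motion to the right, so the geostrophic wind blows 90° to the right of the pressure-gradient force (low pressure on the left).
Rotating 270° by 90° clockwise gives 000° — the wind blows toward the north.

000°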